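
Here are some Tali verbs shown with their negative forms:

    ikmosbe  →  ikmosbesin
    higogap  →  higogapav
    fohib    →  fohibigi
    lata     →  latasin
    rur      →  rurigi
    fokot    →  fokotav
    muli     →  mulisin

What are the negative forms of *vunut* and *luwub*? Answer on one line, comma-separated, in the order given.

The alternation tracks the final sound of the stem — -av when the stem ends in a voiceless consonant (*higogap*, *fokot*); -igi when the stem ends in a voiced consonant (*fohib*, *rur*); -sin when the stem ends in a vowel (*ikmosbe*, *lata*, *muli*).
The final sound of *vunut* is /t/, which is a voiceless consonant, so the suffix is -av, giving *vunutav*.
*luwub* — final sound /b/ (a voiced consonant) → -igi → *luwubigi*.

vunutav, luwubigi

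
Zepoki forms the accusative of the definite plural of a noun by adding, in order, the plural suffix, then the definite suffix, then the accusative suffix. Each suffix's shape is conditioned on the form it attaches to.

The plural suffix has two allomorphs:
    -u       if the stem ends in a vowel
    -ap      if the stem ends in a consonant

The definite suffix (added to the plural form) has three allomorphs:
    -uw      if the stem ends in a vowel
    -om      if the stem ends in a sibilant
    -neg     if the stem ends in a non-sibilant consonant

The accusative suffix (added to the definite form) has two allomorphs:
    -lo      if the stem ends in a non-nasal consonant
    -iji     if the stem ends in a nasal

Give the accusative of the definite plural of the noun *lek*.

*lek*: final sound = /k/, a consonant → -ap → *lekap*.
Since the final sound of the plural form *lekap* is /p/ (a non-sibilant consonant), it takes -neg, giving *lekapneg*.
Since the final consonant of the definite form *lekapneg* is /g/ (non-nasal), it takes -lo, giving *lekapneglo*.

lekapneglo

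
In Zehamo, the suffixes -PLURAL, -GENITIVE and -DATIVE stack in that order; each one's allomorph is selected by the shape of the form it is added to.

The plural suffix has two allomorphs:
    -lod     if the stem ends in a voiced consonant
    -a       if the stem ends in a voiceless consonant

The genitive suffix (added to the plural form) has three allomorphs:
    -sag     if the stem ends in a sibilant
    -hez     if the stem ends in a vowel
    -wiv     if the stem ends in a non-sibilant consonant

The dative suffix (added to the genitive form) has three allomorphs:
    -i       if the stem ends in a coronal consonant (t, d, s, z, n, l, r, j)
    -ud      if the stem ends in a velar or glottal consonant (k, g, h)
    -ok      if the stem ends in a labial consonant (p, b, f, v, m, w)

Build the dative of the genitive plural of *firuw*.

The final consonant of *firuw* is /w/, which is voiced, so the plural suffix is -lod, giving *firuwlod*.
The plural form *firuwlod*: final sound = /d/, a non-sibilant consonant → -wiv → *firuwlodwiv*.
Since the final consonant of the genitive form *firuwlodwiv* is /v/ (labial), it takes -ok, giving *firuwlodwivok*.

firuwlodwivok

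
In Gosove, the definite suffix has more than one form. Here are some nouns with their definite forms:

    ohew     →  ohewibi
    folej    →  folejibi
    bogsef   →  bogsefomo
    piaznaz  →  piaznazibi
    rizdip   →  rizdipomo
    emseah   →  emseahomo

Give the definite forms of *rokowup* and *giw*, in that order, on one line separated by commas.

The alternation tracks the final consonant of the stem — -omo when the stem ends in a voiceless consonant (*bogsef*, *rizdip*, *emseah*); -ibi when the stem ends in a voiced consonant (*ohew*, *folej*, *piaznaz*).
*rokowup* — final consonant /p/ (voiceless) → -omo → *rokowupomo*.
Since the final consonant of *giw* is /w/ (voiced), it takes -ibi, giving *giwibi*.

rokowupomo, giwibi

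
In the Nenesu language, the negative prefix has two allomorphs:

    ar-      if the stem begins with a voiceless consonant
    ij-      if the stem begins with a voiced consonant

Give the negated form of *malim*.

Since the first consonant of *malim* is /m/ (voiced), it takes ij-, giving *ijmalim*.

ijmalim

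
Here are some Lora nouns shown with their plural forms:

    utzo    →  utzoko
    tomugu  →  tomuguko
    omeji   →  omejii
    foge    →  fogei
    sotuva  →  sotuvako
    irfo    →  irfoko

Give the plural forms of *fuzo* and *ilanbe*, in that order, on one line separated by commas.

The alternation tracks the last vowel of the stem — -i when the last vowel of the stem is a front vowel (*omeji*, *foge*); -ko when the last vowel of the stem is a back vowel (*utzo*, *tomugu*, *sotuva*, *irfo*).
*fuzo* — last vowel /o/ (a back vowel) → -ko → *fuzoko*.
Since the last vowel of *ilanbe* is /e/ (a front vowel), it takes -i, giving *ilanbei*.

fuzoko, ilanbei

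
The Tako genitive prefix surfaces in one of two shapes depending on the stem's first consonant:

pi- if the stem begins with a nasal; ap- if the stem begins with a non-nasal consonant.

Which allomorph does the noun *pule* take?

ap-

The first consonant of *pule* is /p/, which is non-nasal, so the prefix is ap-.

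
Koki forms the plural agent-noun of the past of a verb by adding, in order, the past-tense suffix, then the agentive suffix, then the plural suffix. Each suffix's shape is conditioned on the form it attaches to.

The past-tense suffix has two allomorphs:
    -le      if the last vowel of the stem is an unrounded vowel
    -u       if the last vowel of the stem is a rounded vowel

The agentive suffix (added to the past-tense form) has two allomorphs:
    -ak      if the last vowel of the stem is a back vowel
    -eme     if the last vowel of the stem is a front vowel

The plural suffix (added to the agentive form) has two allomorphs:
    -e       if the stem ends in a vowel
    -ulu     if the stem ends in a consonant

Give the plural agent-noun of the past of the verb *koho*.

kohouakulu

The last vowel of *koho* is /o/, which is a rounded vowel, so the past-tense suffix is -u, giving *kohou*.
The past-tense form *kohou* — last vowel /u/ (a back vowel) → -ak → *kohouak*.
The final sound of the agentive form *kohouak* is /k/, which is a consonant, so the plural suffix is -ulu, giving *kohouakulu*.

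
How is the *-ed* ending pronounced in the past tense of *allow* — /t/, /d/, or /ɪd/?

/d/

The stem *allow* ends in a voiced sound other than /d/.
The -ed suffix is realized as /ɪd/ after /t, d/; as /t/ after other voiceless consonants; and as /d/ after other voiced sounds.
So -ed on *allow* is pronounced /d/.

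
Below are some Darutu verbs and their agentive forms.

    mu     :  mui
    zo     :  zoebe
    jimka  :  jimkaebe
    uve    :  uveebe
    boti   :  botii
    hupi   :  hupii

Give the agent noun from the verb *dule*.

duleebe

The alternation tracks the last vowel of the stem — -i when the last vowel of the stem is a high vowel (*mu*, *boti*, *hupi*); -ebe when the last vowel of the stem is a non-high vowel (*zo*, *jimka*, *uve*).
Since the last vowel of *dule* is /e/ (a non-high vowel), it takes -ebe, giving *duleebe*.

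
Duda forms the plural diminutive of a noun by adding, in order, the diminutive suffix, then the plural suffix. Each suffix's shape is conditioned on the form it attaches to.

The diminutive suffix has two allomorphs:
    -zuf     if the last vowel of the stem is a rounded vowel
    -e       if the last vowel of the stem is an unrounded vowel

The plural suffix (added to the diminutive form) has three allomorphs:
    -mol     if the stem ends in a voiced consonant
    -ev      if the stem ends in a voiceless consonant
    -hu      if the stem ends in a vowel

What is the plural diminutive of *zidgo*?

zidgozufev

*zidgo*: last vowel = /o/, a rounded vowel → -zuf → *zidgozuf*.
The final sound of the diminutive form *zidgozuf* is /f/, which is a voiceless consonant, so the plural suffix is -ev, giving *zidgozufev*.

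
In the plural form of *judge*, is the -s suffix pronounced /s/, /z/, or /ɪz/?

The stem *judge* ends in a sibilant (/s, z, ʃ, ʒ, tʃ, dʒ/).
The plural suffix surfaces as /ɪz/ after sibilants, /s/ after other voiceless consonants, and /z/ after other voiced sounds.
So the plural -s on *judge* is pronounced /ɪz/.

/ɪz/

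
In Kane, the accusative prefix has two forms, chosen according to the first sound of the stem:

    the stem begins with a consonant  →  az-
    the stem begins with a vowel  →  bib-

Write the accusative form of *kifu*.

*kifu*: first sound = /k/, a consonant → az- → *azkifu*.

azkifu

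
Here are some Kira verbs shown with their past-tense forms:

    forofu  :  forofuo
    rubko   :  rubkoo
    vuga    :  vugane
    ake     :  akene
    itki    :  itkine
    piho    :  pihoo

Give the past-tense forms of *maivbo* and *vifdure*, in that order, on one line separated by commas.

maivboo, vifdurene

The alternation tracks the last vowel of the stem — -o when the last vowel of the stem is a rounded vowel (*forofu*, *rubko*, *piho*); -ne when the last vowel of the stem is an unrounded vowel (*vuga*, *ake*, *itki*).
*maivbo* — last vowel /o/ (a rounded vowel) → -o → *maivboo*.
*vifdure* — last vowel /e/ (an unrounded vowel) → -ne → *vifdurene*.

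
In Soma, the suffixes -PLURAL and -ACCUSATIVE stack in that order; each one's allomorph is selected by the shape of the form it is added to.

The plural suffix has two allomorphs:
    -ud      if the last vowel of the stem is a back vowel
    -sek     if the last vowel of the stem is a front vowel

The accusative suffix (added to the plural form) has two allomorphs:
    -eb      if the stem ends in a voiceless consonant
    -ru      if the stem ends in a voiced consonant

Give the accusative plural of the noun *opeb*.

opebsekeb

*opeb*: last vowel = /e/, a front vowel → -sek → *opebsek*.
The plural form *opebsek*: final consonant = /k/, voiceless → -eb → *opebsekeb*.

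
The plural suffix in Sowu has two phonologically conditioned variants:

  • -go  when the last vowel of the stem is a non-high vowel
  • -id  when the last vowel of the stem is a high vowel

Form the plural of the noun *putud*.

The last vowel of *putud* is /u/, which is a high vowel, so the suffix is -id, giving *putudid*.

putudid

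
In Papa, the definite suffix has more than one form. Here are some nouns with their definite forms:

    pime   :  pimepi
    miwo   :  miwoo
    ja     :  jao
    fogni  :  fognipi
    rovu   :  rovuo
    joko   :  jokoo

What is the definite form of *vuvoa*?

vuvoao

The alternation tracks the last vowel of the stem — -pi when the last vowel of the stem is a front vowel (*pime*, *fogni*); -o when the last vowel of the stem is a back vowel (*miwo*, *ja*, *rovu*, *joko*).
The last vowel of *vuvoa* is /a/, which is a back vowel, so the suffix is -o, giving *vuvoao*.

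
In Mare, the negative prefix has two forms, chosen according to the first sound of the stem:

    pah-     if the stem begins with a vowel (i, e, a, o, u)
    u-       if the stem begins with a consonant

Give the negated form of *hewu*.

uhewu

*hewu*: first sound = /h/, a consonant → u- → *uhewu*.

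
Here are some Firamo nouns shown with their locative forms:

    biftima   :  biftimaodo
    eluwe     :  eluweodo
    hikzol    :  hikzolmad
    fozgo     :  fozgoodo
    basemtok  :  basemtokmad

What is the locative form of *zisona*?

The suffix is conditioned by the final sound: -mad when the stem ends in a consonant (*hikzol*, *basemtok*); -odo when the stem ends in a vowel (*biftima*, *eluwe*, *fozgo*).
The final sound of *zisona* is /a/, which is a vowel, so the suffix is -odo, giving *zisonaodo*.

zisonaodo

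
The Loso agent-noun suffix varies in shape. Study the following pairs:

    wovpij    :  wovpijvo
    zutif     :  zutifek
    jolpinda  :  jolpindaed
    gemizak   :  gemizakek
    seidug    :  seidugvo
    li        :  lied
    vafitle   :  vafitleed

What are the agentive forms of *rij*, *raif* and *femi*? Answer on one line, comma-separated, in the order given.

rijvo, raifek, femied

Looking at the final sound of each stem: -ek when the stem ends in a voiceless consonant (*zutif*, *gemizak*); -vo when the stem ends in a voiced consonant (*wovpij*, *seidug*); -ed when the stem ends in a vowel (*jolpinda*, *li*, *vafitle*).
Since the final sound of *rij* is /j/ (a voiced consonant), it takes -vo, giving *rijvo*.
*raif* — final sound /f/ (a voiceless consonant) → -ek → *raifek*.
The final sound of *femi* is /i/, which is a vowel, so the suffix is -ed, giving *femied*.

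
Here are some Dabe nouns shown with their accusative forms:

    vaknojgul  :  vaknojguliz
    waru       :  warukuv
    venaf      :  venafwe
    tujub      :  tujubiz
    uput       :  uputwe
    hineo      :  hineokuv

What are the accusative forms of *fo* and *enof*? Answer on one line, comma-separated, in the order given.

fokuv, enofwe

The suffix is conditioned by the final sound: -we when the stem ends in a voiceless consonant (*venaf*, *uput*); -iz when the stem ends in a voiced consonant (*vaknojgul*, *tujub*); -kuv when the stem ends in a vowel (*waru*, *hineo*).
The final sound of *fo* is /o/, which is a vowel, so the suffix is -kuv, giving *fokuv*.
*enof* — final sound /f/ (a voiceless consonant) → -we → *enofwe*.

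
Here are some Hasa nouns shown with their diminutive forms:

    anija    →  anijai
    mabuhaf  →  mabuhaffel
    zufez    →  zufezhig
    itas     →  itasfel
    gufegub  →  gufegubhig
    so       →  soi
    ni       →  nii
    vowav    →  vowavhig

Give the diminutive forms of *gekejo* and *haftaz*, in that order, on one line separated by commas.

The pattern is voicing of the final sound: -fel when the stem ends in a voiceless consonant (*mabuhaf*, *itas*); -hig when the stem ends in a voiced consonant (*zufez*, *gufegub*, *vowav*); -i when the stem ends in a vowel (*anija*, *so*, *ni*).
Since the final sound of *gekejo* is /o/ (a vowel), it takes -i, giving *gekejoi*.
*haftaz* — final sound /z/ (a voiced consonant) → -hig → *haftazhig*.

gekejoi, haftazhig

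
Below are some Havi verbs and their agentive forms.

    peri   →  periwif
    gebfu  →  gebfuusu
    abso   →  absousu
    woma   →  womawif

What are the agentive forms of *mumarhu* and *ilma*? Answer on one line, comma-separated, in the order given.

mumarhuusu, ilmawif

The alternation tracks the last vowel of the stem — -usu when the last vowel of the stem is a rounded vowel (*gebfu*, *abso*); -wif when the last vowel of the stem is an unrounded vowel (*peri*, *woma*).
The last vowel of *mumarhu* is /u/, which is a rounded vowel, so the suffix is -usu, giving *mumarhuusu*.
*ilma* — last vowel /a/ (an unrounded vowel) → -wif → *ilmawif*.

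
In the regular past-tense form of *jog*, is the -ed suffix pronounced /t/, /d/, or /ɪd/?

/d/

The stem *jog* ends in a voiced sound other than /d/.
The -ed suffix is realized as /ɪd/ after /t, d/; as /t/ after other voiceless consonants; and as /d/ after other voiced sounds.
So -ed on *jog* is pronounced /d/.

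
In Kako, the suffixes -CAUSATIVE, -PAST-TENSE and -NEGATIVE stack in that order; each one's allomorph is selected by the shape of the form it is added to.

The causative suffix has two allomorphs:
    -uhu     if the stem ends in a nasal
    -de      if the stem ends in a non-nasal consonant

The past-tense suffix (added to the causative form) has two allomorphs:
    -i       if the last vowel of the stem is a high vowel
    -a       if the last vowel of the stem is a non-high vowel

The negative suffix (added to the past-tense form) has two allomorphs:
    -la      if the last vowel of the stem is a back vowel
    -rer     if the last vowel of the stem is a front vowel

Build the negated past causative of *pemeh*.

*pemeh* — final consonant /h/ (non-nasal) → -de → *pemehde*.
The causative form *pemehde*: last vowel = /e/, a non-high vowel → -a → *pemehdea*.
The last vowel of the past-tense form *pemehdea* is /a/, which is a back vowel, so the negative suffix is -la, giving *pemehdeala*.

pemehdeala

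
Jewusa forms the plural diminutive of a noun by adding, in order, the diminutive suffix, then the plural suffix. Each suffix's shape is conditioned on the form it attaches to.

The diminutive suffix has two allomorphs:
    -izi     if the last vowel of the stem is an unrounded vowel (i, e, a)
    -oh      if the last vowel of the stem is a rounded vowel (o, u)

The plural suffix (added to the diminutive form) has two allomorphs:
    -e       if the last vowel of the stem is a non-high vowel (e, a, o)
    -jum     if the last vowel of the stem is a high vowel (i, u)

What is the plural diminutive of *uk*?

ukohe

The last vowel of *uk* is /u/, which is a rounded vowel, so the diminutive suffix is -oh, giving *ukoh*.
Since the last vowel of the diminutive form *ukoh* is /o/ (a non-high vowel), it takes -e, giving *ukohe*.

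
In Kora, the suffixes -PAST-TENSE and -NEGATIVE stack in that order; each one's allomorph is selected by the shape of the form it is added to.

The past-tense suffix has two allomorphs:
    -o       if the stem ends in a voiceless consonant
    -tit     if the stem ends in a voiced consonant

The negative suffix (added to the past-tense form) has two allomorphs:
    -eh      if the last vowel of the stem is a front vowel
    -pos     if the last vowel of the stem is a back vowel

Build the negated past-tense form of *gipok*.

Since the final consonant of *gipok* is /k/ (voiceless), it takes -o, giving *gipoko*.
Since the last vowel of the past-tense form *gipoko* is /o/ (a back vowel), it takes -pos, giving *gipokopos*.

gipokopos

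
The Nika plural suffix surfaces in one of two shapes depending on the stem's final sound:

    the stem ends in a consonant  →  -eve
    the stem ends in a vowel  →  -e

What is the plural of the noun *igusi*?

Since the final sound of *igusi* is /i/ (a vowel), it takes -e, giving *igusie*.

igusie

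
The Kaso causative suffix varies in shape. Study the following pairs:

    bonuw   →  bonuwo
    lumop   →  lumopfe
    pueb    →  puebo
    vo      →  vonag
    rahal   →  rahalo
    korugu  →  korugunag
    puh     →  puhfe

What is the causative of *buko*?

Looking at the final sound of each stem: -fe when the stem ends in a voiceless consonant (*lumop*, *puh*); -o when the stem ends in a voiced consonant (*bonuw*, *pueb*, *rahal*); -nag when the stem ends in a vowel (*vo*, *korugu*).
Since the final sound of *buko* is /o/ (a vowel), it takes -nag, giving *bukonag*.

bukonag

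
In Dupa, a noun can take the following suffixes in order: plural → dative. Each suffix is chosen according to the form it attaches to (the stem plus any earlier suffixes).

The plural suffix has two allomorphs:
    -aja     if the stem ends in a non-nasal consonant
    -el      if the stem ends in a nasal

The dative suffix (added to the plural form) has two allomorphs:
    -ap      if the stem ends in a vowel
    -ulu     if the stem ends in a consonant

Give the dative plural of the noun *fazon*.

*fazon* — final consonant /n/ (a nasal) → -el → *fazonel*.
Since the final sound of the plural form *fazonel* is /l/ (a consonant), it takes -ulu, giving *fazonelulu*.

fazonelulu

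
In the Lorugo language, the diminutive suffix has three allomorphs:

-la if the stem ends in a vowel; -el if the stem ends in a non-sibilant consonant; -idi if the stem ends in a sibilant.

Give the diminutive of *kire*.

*kire* — final sound /e/ (a vowel) → -la → *kirela*.

kirela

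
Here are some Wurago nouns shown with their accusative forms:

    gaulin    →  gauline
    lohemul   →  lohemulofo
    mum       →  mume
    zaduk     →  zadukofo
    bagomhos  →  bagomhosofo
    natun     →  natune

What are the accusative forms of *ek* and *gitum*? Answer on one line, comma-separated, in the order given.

ekofo, gitume

The alternation tracks the final consonant of the stem — -e when the stem ends in a nasal (*gaulin*, *mum*, *natun*); -ofo when the stem ends in a non-nasal consonant (*lohemul*, *zaduk*, *bagomhos*).
The final consonant of *ek* is /k/, which is non-nasal, so the suffix is -ofo, giving *ekofo*.
*gitum*: final consonant = /m/, a nasal → -e → *gitume*.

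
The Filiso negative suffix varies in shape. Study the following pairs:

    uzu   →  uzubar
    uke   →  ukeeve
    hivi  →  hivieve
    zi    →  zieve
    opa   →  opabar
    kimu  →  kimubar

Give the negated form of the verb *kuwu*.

kuwubar

The suffix is conditioned by the last vowel: -eve when the last vowel of the stem is a front vowel (*uke*, *hivi*, *zi*); -bar when the last vowel of the stem is a back vowel (*uzu*, *opa*, *kimu*).
*kuwu*: last vowel = /u/, a back vowel → -bar → *kuwubar*.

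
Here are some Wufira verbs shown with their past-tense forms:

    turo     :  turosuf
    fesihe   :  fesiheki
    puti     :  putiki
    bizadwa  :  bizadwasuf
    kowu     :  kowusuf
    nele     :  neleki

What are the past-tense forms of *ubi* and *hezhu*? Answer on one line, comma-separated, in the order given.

Looking at the last vowel of each stem: -ki when the last vowel of the stem is a front vowel (*fesihe*, *puti*, *nele*); -suf when the last vowel of the stem is a back vowel (*turo*, *bizadwa*, *kowu*).
*ubi* — last vowel /i/ (a front vowel) → -ki → *ubiki*.
The last vowel of *hezhu* is /u/, which is a back vowel, so the suffix is -suf, giving *hezhusuf*.

ubiki, hezhusuf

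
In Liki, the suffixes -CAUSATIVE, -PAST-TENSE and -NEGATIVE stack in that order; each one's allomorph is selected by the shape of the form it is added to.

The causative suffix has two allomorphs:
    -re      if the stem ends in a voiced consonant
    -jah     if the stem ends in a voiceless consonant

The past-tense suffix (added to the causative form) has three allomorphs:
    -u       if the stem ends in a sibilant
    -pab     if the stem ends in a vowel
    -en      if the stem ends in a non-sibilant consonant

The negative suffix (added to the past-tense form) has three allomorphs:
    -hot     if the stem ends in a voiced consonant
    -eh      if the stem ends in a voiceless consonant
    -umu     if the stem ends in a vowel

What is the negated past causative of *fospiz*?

Since the final consonant of *fospiz* is /z/ (voiced), it takes -re, giving *fospizre*.
The final sound of the causative form *fospizre* is /e/, which is a vowel, so the past-tense suffix is -pab, giving *fospizrepab*.
The final sound of the past-tense form *fospizrepab* is /b/, which is a voiced consonant, so the negative suffix is -hot, giving *fospizrepabhot*.

fospizrepabhot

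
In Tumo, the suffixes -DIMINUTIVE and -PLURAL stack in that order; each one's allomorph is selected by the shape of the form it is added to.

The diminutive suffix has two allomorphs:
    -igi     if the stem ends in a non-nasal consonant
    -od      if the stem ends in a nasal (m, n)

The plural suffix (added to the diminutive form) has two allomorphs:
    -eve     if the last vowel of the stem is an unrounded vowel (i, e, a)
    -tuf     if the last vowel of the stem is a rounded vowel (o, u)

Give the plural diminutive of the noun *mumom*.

Since the final consonant of *mumom* is /m/ (a nasal), it takes -od, giving *mumomod*.
Since the last vowel of the diminutive form *mumomod* is /o/ (a rounded vowel), it takes -tuf, giving *mumomodtuf*.

mumomodtuf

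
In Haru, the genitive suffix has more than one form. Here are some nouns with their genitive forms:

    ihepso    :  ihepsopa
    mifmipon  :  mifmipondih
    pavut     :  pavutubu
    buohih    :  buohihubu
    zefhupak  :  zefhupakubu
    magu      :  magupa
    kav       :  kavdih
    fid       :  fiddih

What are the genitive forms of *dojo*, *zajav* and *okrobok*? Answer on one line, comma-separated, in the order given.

The pattern is voicing of the final sound: -ubu when the stem ends in a voiceless consonant (*pavut*, *buohih*, *zefhupak*); -dih when the stem ends in a voiced consonant (*mifmipon*, *kav*, *fid*); -pa when the stem ends in a vowel (*ihepso*, *magu*).
*dojo* — final sound /o/ (a vowel) → -pa → *dojopa*.
The final sound of *zajav* is /v/, which is a voiced consonant, so the suffix is -dih, giving *zajavdih*.
Since the final sound of *okrobok* is /k/ (a voiceless consonant), it takes -ubu, giving *okrobokubu*.

dojopa, zajavdih, okrobokubu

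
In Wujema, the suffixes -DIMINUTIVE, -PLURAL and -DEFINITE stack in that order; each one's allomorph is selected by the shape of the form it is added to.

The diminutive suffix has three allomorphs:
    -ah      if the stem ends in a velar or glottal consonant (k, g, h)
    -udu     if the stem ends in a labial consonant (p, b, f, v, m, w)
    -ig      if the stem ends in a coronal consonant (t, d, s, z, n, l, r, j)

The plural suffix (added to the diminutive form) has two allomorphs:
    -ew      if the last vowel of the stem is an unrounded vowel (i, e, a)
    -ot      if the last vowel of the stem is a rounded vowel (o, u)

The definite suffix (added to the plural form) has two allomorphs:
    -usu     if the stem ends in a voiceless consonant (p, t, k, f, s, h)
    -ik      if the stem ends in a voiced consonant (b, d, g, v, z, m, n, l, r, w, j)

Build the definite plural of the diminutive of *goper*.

*goper* — final consonant /r/ (coronal) → -ig → *goperig*.
The last vowel of the diminutive form *goperig* is /i/, which is an unrounded vowel, so the plural suffix is -ew, giving *goperigew*.
The plural form *goperigew* — final consonant /w/ (voiced) → -ik → *goperigewik*.

goperigewik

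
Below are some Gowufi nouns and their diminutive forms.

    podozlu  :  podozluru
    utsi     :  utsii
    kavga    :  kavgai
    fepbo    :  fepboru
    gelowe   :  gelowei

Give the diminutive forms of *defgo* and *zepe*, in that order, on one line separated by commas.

defgoru, zepei

The pattern is rounding harmony: -ru when the last vowel of the stem is a rounded vowel (*podozlu*, *fepbo*); -i when the last vowel of the stem is an unrounded vowel (*utsi*, *kavga*, *gelowe*).
The last vowel of *defgo* is /o/, which is a rounded vowel, so the suffix is -ru, giving *defgoru*.
*zepe*: last vowel = /e/, an unrounded vowel → -i → *zepei*.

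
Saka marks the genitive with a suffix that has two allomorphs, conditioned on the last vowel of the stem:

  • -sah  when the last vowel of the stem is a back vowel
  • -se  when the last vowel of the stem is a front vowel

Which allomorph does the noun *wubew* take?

*wubew* — last vowel /e/ (a front vowel) → -se.

-se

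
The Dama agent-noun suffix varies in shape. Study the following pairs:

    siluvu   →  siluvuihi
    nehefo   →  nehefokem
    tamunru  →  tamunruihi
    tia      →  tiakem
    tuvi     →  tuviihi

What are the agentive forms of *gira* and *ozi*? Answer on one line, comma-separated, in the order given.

girakem, oziihi

Looking at the last vowel of each stem: -ihi when the last vowel of the stem is a high vowel (*siluvu*, *tamunru*, *tuvi*); -kem when the last vowel of the stem is a non-high vowel (*nehefo*, *tia*).
*gira* — last vowel /a/ (a non-high vowel) → -kem → *girakem*.
The last vowel of *ozi* is /i/, which is a high vowel, so the suffix is -ihi, giving *oziihi*.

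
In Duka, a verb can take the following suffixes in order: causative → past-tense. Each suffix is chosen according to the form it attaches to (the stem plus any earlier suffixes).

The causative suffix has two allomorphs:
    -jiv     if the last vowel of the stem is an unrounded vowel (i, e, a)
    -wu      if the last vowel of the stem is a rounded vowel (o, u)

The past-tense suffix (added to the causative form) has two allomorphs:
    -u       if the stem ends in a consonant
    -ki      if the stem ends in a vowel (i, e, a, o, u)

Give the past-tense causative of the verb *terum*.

The last vowel of *terum* is /u/, which is a rounded vowel, so the causative suffix is -wu, giving *terumwu*.
Since the final sound of the causative form *terumwu* is /u/ (a vowel), it takes -ki, giving *terumwuki*.

terumwuki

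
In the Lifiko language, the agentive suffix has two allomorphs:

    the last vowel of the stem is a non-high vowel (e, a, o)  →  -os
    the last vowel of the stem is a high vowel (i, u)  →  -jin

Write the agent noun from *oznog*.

oznogos

*oznog*: last vowel = /o/, a non-high vowel → -os → *oznogos*.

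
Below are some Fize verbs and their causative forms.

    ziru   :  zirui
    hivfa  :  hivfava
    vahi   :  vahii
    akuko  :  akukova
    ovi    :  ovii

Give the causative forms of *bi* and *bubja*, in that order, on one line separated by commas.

The pattern is height harmony: -i when the last vowel of the stem is a high vowel (*ziru*, *vahi*, *ovi*); -va when the last vowel of the stem is a non-high vowel (*hivfa*, *akuko*).
The last vowel of *bi* is /i/, which is a high vowel, so the suffix is -i, giving *bii*.
*bubja*: last vowel = /a/, a non-high vowel → -va → *bubjava*.

bii, bubjava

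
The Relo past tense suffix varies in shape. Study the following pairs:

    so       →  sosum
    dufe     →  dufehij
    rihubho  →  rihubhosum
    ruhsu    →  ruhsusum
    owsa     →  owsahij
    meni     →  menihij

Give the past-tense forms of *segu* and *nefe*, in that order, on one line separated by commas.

segusum, nefehij

Looking at the last vowel of each stem: -sum when the last vowel of the stem is a rounded vowel (*so*, *rihubho*, *ruhsu*); -hij when the last vowel of the stem is an unrounded vowel (*dufe*, *owsa*, *meni*).
*segu*: last vowel = /u/, a rounded vowel → -sum → *segusum*.
*nefe* — last vowel /e/ (an unrounded vowel) → -hij → *nefehij*.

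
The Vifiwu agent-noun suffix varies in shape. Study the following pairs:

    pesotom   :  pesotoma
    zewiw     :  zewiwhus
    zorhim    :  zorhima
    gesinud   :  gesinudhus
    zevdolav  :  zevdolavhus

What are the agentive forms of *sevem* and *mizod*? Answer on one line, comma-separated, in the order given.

The pattern is nasality of the final consonant: -a when the stem ends in a nasal (*pesotom*, *zorhim*); -hus when the stem ends in a non-nasal consonant (*zewiw*, *gesinud*, *zevdolav*).
Since the final consonant of *sevem* is /m/ (a nasal), it takes -a, giving *sevema*.
The final consonant of *mizod* is /d/, which is non-nasal, so the suffix is -hus, giving *mizodhus*.

sevema, mizodhus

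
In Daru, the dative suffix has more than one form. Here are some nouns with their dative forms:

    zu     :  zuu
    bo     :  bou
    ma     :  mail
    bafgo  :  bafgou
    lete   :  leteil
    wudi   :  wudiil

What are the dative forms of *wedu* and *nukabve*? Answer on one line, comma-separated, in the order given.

The pattern is rounding harmony: -u when the last vowel of the stem is a rounded vowel (*zu*, *bo*, *bafgo*); -il when the last vowel of the stem is an unrounded vowel (*ma*, *lete*, *wudi*).
*wedu* — last vowel /u/ (a rounded vowel) → -u → *weduu*.
The last vowel of *nukabve* is /e/, which is an unrounded vowel, so the suffix is -il, giving *nukabveil*.

weduu, nukabveil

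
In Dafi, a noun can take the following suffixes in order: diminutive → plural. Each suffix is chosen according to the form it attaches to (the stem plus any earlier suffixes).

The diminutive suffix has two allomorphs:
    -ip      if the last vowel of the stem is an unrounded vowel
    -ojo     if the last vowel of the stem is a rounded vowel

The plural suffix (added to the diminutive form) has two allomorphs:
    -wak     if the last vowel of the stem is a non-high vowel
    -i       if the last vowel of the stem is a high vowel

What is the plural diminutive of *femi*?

*femi* — last vowel /i/ (an unrounded vowel) → -ip → *femiip*.
The last vowel of the diminutive form *femiip* is /i/, which is a high vowel, so the plural suffix is -i, giving *femiipi*.

femiipi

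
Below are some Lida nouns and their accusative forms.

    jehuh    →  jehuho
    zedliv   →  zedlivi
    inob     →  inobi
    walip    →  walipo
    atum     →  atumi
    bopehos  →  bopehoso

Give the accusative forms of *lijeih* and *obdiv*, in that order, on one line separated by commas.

lijeiho, obdivi

The pattern is voicing of the final consonant: -o when the stem ends in a voiceless consonant (*jehuh*, *walip*, *bopehos*); -i when the stem ends in a voiced consonant (*zedliv*, *inob*, *atum*).
*lijeih*: final consonant = /h/, voiceless → -o → *lijeiho*.
Since the final consonant of *obdiv* is /v/ (voiced), it takes -i, giving *obdivi*.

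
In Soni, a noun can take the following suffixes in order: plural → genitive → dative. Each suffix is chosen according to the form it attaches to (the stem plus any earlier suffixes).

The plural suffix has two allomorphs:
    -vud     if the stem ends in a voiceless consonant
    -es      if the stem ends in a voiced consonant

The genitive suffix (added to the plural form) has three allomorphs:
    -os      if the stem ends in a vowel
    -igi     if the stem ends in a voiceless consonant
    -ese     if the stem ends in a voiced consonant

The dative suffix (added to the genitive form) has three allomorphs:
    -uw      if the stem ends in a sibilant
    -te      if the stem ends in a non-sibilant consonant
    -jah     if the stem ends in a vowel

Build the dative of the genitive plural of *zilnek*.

zilnekvudesejah

*zilnek*: final consonant = /k/, voiceless → -vud → *zilnekvud*.
The plural form *zilnekvud*: final sound = /d/, a voiced consonant → -ese → *zilnekvudese*.
The final sound of the genitive form *zilnekvudese* is /e/, which is a vowel, so the dative suffix is -jah, giving *zilnekvudesejah*.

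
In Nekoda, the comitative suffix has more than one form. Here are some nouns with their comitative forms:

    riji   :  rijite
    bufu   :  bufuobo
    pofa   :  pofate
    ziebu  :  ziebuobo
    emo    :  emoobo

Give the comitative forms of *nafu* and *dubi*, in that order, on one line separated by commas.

Looking at the last vowel of each stem: -obo when the last vowel of the stem is a rounded vowel (*bufu*, *ziebu*, *emo*); -te when the last vowel of the stem is an unrounded vowel (*riji*, *pofa*).
*nafu* — last vowel /u/ (a rounded vowel) → -obo → *nafuobo*.
Since the last vowel of *dubi* is /i/ (an unrounded vowel), it takes -te, giving *dubite*.

nafuobo, dubite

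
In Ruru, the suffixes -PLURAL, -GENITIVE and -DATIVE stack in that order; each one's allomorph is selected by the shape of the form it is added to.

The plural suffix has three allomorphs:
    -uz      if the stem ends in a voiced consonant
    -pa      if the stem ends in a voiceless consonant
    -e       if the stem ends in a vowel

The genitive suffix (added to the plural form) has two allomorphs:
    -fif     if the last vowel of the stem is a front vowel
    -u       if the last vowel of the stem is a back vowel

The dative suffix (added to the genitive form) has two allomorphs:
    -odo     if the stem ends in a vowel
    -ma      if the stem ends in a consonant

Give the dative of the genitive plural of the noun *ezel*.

Since the final sound of *ezel* is /l/ (a voiced consonant), it takes -uz, giving *ezeluz*.
The last vowel of the plural form *ezeluz* is /u/, which is a back vowel, so the genitive suffix is -u, giving *ezeluzu*.
Since the final sound of the genitive form *ezeluzu* is /u/ (a vowel), it takes -odo, giving *ezeluzuodo*.

ezeluzuodo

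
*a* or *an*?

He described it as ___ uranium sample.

a

The indefinite article is chosen by the initial *sound* of the following word, not its spelling.
*uranium* begins with the sound /jʊ/ (u pronounced /jʊ/) — a consonant sound.
So the article is *a*: He described it as a uranium sample.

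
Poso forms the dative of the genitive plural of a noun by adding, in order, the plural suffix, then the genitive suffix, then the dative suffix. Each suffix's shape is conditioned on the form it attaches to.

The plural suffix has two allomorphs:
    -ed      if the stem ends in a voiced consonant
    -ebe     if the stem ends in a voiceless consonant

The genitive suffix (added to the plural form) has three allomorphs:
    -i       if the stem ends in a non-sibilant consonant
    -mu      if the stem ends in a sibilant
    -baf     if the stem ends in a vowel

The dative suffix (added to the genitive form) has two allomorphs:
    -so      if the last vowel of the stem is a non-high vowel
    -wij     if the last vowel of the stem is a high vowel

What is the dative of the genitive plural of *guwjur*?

Since the final consonant of *guwjur* is /r/ (voiced), it takes -ed, giving *guwjured*.
The plural form *guwjured*: final sound = /d/, a non-sibilant consonant → -i → *guwjuredi*.
The genitive form *guwjuredi* — last vowel /i/ (a high vowel) → -wij → *guwjurediwij*.

guwjurediwij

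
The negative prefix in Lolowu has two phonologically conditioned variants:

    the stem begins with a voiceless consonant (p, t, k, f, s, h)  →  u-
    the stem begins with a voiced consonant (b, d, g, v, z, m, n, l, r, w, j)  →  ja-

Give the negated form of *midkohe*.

jamidkohe

*midkohe*: first consonant = /m/, voiced → ja- → *jamidkohe*.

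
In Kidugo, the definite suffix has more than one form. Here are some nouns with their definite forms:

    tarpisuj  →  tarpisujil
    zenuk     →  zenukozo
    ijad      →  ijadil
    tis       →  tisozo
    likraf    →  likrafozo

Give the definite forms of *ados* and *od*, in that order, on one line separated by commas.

adosozo, odil

Looking at the final consonant of each stem: -ozo when the stem ends in a voiceless consonant (*zenuk*, *tis*, *likraf*); -il when the stem ends in a voiced consonant (*tarpisuj*, *ijad*).
*ados* — final consonant /s/ (voiceless) → -ozo → *adosozo*.
Since the final consonant of *od* is /d/ (voiced), it takes -il, giving *odil*.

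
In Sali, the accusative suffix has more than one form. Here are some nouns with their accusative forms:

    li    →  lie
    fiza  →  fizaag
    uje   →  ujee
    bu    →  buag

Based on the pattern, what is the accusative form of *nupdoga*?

The pattern is front/back vowel harmony: -e when the last vowel of the stem is a front vowel (*li*, *uje*); -ag when the last vowel of the stem is a back vowel (*fiza*, *bu*).
The last vowel of *nupdoga* is /a/, which is a back vowel, so the suffix is -ag, giving *nupdogaag*.

nupdogaag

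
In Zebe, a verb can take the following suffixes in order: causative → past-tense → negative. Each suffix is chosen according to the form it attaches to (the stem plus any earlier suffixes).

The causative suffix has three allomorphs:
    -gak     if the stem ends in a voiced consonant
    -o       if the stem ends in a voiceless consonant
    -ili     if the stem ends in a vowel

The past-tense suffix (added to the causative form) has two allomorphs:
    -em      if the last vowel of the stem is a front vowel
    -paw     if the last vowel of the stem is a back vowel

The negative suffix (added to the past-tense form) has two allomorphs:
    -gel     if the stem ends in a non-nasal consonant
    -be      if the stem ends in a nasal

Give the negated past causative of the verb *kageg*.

The final sound of *kageg* is /g/, which is a voiced consonant, so the causative suffix is -gak, giving *kageggak*.
The causative form *kageggak*: last vowel = /a/, a back vowel → -paw → *kageggakpaw*.
Since the final consonant of the past-tense form *kageggakpaw* is /w/ (non-nasal), it takes -gel, giving *kageggakpawgel*.

kageggakpawgel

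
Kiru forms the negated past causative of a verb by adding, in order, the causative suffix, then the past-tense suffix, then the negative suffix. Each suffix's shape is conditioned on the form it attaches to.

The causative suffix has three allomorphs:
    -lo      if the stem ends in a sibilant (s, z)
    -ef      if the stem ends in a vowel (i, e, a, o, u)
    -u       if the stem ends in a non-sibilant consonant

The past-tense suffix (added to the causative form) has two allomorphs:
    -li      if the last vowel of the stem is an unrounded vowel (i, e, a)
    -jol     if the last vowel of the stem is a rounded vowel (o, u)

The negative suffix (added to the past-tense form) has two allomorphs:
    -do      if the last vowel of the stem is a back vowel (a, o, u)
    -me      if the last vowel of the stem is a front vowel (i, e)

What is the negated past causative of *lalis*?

The final sound of *lalis* is /s/, which is a sibilant, so the causative suffix is -lo, giving *lalislo*.
The last vowel of the causative form *lalislo* is /o/, which is a rounded vowel, so the past-tense suffix is -jol, giving *lalislojol*.
The past-tense form *lalislojol* — last vowel /o/ (a back vowel) → -do → *lalislojoldo*.

lalislojoldo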